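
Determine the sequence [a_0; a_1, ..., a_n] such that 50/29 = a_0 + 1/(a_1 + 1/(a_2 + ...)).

Run the Euclidean algorithm on 50 and 29; the successive quotients are the partial quotients a_0, a_1, ... (each step inverts the fractional part left over by the previous one):
  50 = 1*29 + 21, so a_0 = 1.
  29 = 1*21 + 8, so a_1 = 1.
  21 = 2*8 + 5, so a_2 = 2.
  8 = 1*5 + 3, so a_3 = 1.
  5 = 1*3 + 2, so a_4 = 1.
  3 = 1*2 + 1, so a_5 = 1.
  2 = 2*1 + 0, so a_6 = 2.
The remainder reaches 0 after 7 divisions, so the expansion has 7 partial quotients, read off in order.

[1; 1, 2, 1, 1, 1, 2]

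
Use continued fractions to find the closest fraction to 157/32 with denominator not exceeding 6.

29/6

Expand x = 157/32 as a continued fraction with the Euclidean algorithm:
  157 = 4*32 + 29, so a_0 = 4.
  32 = 1*29 + 3, so a_1 = 1.
  29 = 9*3 + 2, so a_2 = 9.
  3 = 1*2 + 1, so a_3 = 1.
  2 = 2*1 + 0, so a_4 = 2.
so x = [4; 1, 9, 1, 2].
Convergents (p_i = a_i*p_{i-1} + p_{i-2}, q_i = a_i*q_{i-1} + q_{i-2} with p_{-2}=0, p_{-1}=1, q_{-2}=1, q_{-1}=0), until the denominator exceeds 6:
  i=0: a_0=4, p_0 = 4*1 + 0 = 4, q_0 = 4*0 + 1 = 1.
  i=1: a_1=1, p_1 = 1*4 + 1 = 5, q_1 = 1*1 + 0 = 1.
  i=2: a_2=9, p_2 = 9*5 + 4 = 49, q_2 = 9*1 + 1 = 10.
q_2 = 10 > 6, so the last convergent with denominator <= 6 is p_1/q_1 = 5/1.
The closest fraction with denominator <= 6 is either p_1/q_1 or the intermediate fraction (k*p_1 + p_0)/(k*q_1 + q_0) with the largest k >= 1 whose denominator stays <= 6; these approach x as k grows, and every other convergent or intermediate fraction in range is farther away.
Largest k: floor((6 - q_0)/q_1) = floor((6 - 1)/1) = 5.
That gives (5*5 + 4)/(5*1 + 1) = 29/6.
Compare the errors: |x - 5/1| = |157*1 - 5*32|/(32*1) = 3/32, and |x - 29/6| = |157*6 - 29*32|/(32*6) = 14/192.
Cross-multiplying, 14*32 = 448 < 576 = 3*192, so 14/192 is smaller: the intermediate fraction 29/6 is closer to x than 5/1.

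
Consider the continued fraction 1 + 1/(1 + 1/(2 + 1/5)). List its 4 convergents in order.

Using the convergent recurrence p_i = a_i*p_{i-1} + p_{i-2}, q_i = a_i*q_{i-1} + q_{i-2} with p_{-2}=0, p_{-1}=1, q_{-2}=1, q_{-1}=0:
  i=0: a_0=1, p_0 = 1*1 + 0 = 1, q_0 = 1*0 + 1 = 1.
  i=1: a_1=1, p_1 = 1*1 + 1 = 2, q_1 = 1*1 + 0 = 1.
  i=2: a_2=2, p_2 = 2*2 + 1 = 5, q_2 = 2*1 + 1 = 3.
  i=3: a_3=5, p_3 = 5*5 + 2 = 27, q_3 = 5*3 + 1 = 16.

1/1, 2/1, 5/3, 27/16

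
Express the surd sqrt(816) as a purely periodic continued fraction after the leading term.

[28; (1, 1, 3, 3, 3, 1, 1, 56)]

Write x_i = (sqrt(816) + m_i)/d_i with (m_0, d_0) = (0, 1). a_0 = floor(sqrt(816)) = 28, since 28^2 = 784 <= 816 < 841 = 29^2.
Iterate m_{i+1} = d_i*a_i - m_i, d_{i+1} = (816 - m_{i+1}^2)/d_i, a_{i+1} = floor((a_0 + m_{i+1})/d_{i+1}):
  m_1 = 1*28 - 0 = 28, d_1 = (816 - 28^2)/1 = 32/1 = 32, a_1 = floor((28 + 28)/32) = 1.
  m_2 = 32*1 - 28 = 4, d_2 = (816 - 4^2)/32 = 800/32 = 25, a_2 = floor((28 + 4)/25) = 1.
  m_3 = 25*1 - 4 = 21, d_3 = (816 - 21^2)/25 = 375/25 = 15, a_3 = floor((28 + 21)/15) = 3.
  m_4 = 15*3 - 21 = 24, d_4 = (816 - 24^2)/15 = 240/15 = 16, a_4 = floor((28 + 24)/16) = 3.
  m_5 = 16*3 - 24 = 24, d_5 = (816 - 24^2)/16 = 240/16 = 15, a_5 = floor((28 + 24)/15) = 3.
  m_6 = 15*3 - 24 = 21, d_6 = (816 - 21^2)/15 = 375/15 = 25, a_6 = floor((28 + 21)/25) = 1.
  m_7 = 25*1 - 21 = 4, d_7 = (816 - 4^2)/25 = 800/25 = 32, a_7 = floor((28 + 4)/32) = 1.
  m_8 = 32*1 - 4 = 28, d_8 = (816 - 28^2)/32 = 32/32 = 1, a_8 = floor((28 + 28)/1) = 56.
  m_9 = 1*56 - 28 = 28, d_9 = (816 - 28^2)/1 = 32/1 = 32: (m_9, d_9) = (m_1, d_1) = (28, 32), so from here the quotients repeat a_1, ..., a_8; the period length is 8.
Hence the expansion of sqrt(816) is a_0 = 28 followed by the repeating block 1, 1, 3, 3, 3, 1, 1, 56 (period 8).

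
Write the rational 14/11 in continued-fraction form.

[1; 3, 1, 2]

Run the Euclidean algorithm on 14 and 11; the successive quotients are the partial quotients a_0, a_1, ... (each step inverts the fractional part left over by the previous one):
  14 = 1*11 + 3, so a_0 = 1.
  11 = 3*3 + 2, so a_1 = 3.
  3 = 1*2 + 1, so a_2 = 1.
  2 = 2*1 + 0, so a_3 = 2.
The remainder reaches 0 after 4 divisions, so the expansion has 4 partial quotients, read off in order.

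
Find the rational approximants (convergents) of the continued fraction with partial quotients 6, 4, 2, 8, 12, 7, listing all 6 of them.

Using the convergent recurrence p_i = a_i*p_{i-1} + p_{i-2}, q_i = a_i*q_{i-1} + q_{i-2} with p_{-2}=0, p_{-1}=1, q_{-2}=1, q_{-1}=0:
  i=0: a_0=6, p_0 = 6*1 + 0 = 6, q_0 = 6*0 + 1 = 1.
  i=1: a_1=4, p_1 = 4*6 + 1 = 25, q_1 = 4*1 + 0 = 4.
  i=2: a_2=2, p_2 = 2*25 + 6 = 56, q_2 = 2*4 + 1 = 9.
  i=3: a_3=8, p_3 = 8*56 + 25 = 473, q_3 = 8*9 + 4 = 76.
  i=4: a_4=12, p_4 = 12*473 + 56 = 5732, q_4 = 12*76 + 9 = 921.
  i=5: a_5=7, p_5 = 7*5732 + 473 = 40597, q_5 = 7*921 + 76 = 6523.

6/1, 25/4, 56/9, 473/76, 5732/921, 40597/6523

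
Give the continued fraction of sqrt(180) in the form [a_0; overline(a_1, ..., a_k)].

Write x_i = (sqrt(180) + m_i)/d_i with (m_0, d_0) = (0, 1). a_0 = floor(sqrt(180)) = 13, since 13^2 = 169 <= 180 < 196 = 14^2.
Iterate m_{i+1} = d_i*a_i - m_i, d_{i+1} = (180 - m_{i+1}^2)/d_i, a_{i+1} = floor((a_0 + m_{i+1})/d_{i+1}):
  m_1 = 1*13 - 0 = 13, d_1 = (180 - 13^2)/1 = 11/1 = 11, a_1 = floor((13 + 13)/11) = 2.
  m_2 = 11*2 - 13 = 9, d_2 = (180 - 9^2)/11 = 99/11 = 9, a_2 = floor((13 + 9)/9) = 2.
  m_3 = 9*2 - 9 = 9, d_3 = (180 - 9^2)/9 = 99/9 = 11, a_3 = floor((13 + 9)/11) = 2.
  m_4 = 11*2 - 9 = 13, d_4 = (180 - 13^2)/11 = 11/11 = 1, a_4 = floor((13 + 13)/1) = 26.
  m_5 = 1*26 - 13 = 13, d_5 = (180 - 13^2)/1 = 11/1 = 11: (m_5, d_5) = (m_1, d_1) = (13, 11), so from here the quotients repeat a_1, ..., a_4; the period length is 4.
Hence the expansion of sqrt(180) is a_0 = 13 followed by the repeating block 2, 2, 2, 26 (period 4).

[13; overline(2, 2, 2, 26)]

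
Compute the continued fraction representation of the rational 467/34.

[13; 1, 2, 1, 3, 2]

Run the Euclidean algorithm on 467 and 34; the successive quotients are the partial quotients a_0, a_1, ... (each step inverts the fractional part left over by the previous one):
  467 = 13*34 + 25, so a_0 = 13.
  34 = 1*25 + 9, so a_1 = 1.
  25 = 2*9 + 7, so a_2 = 2.
  9 = 1*7 + 2, so a_3 = 1.
  7 = 3*2 + 1, so a_4 = 3.
  2 = 2*1 + 0, so a_5 = 2.
The remainder reaches 0 after 6 divisions, so the expansion has 6 partial quotients, read off in order.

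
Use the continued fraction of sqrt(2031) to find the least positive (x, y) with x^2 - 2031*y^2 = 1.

First expand sqrt(2031) as a continued fraction. With x_i = (sqrt(2031) + m_i)/d_i and (m_0, d_0) = (0, 1): a_0 = floor(sqrt(2031)) = 45, since 45^2 = 2025 <= 2031 < 2116 = 46^2.
Iterate m_{i+1} = d_i*a_i - m_i, d_{i+1} = (2031 - m_{i+1}^2)/d_i, a_{i+1} = floor((a_0 + m_{i+1})/d_{i+1}):
  m_1 = 1*45 - 0 = 45, d_1 = (2031 - 45^2)/1 = 6/1 = 6, a_1 = floor((45 + 45)/6) = 15.
  m_2 = 6*15 - 45 = 45, d_2 = (2031 - 45^2)/6 = 6/6 = 1, a_2 = floor((45 + 45)/1) = 90.
  m_3 = 1*90 - 45 = 45, d_3 = (2031 - 45^2)/1 = 6/1 = 6: (m_3, d_3) = (m_1, d_1) = (45, 6), so from here the quotients repeat a_1, a_2; the period length is 2.
So sqrt(2031) = [45; (15, 90)] with period length k = 2.
k is even, so the fundamental solution of x^2 - 2031y^2 = 1 is (p_{k-1}, q_{k-1}) = (p_1, q_1); compute convergents through index 1.
Convergents (p_i = a_i*p_{i-1} + p_{i-2}, q_i = a_i*q_{i-1} + q_{i-2} with p_{-2}=0, p_{-1}=1, q_{-2}=1, q_{-1}=0):
  i=0: a_0=45, p_0 = 45*1 + 0 = 45, q_0 = 45*0 + 1 = 1.
  i=1: a_1=15, p_1 = 15*45 + 1 = 676, q_1 = 15*1 + 0 = 15.
Check: 676^2 - 2031*15^2 = 456976 - 456975 = 1, so (x, y) = (676, 15) solves the equation, and by the theorem it is the least positive solution.

(x, y) = (676, 15)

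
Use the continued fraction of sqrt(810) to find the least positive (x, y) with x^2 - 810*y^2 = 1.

(x, y) = (27379, 962)

First expand sqrt(810) as a continued fraction. With x_i = (sqrt(810) + m_i)/d_i and (m_0, d_0) = (0, 1): a_0 = floor(sqrt(810)) = 28, since 28^2 = 784 <= 810 < 841 = 29^2.
Iterate m_{i+1} = d_i*a_i - m_i, d_{i+1} = (810 - m_{i+1}^2)/d_i, a_{i+1} = floor((a_0 + m_{i+1})/d_{i+1}):
  m_1 = 1*28 - 0 = 28, d_1 = (810 - 28^2)/1 = 26/1 = 26, a_1 = floor((28 + 28)/26) = 2.
  m_2 = 26*2 - 28 = 24, d_2 = (810 - 24^2)/26 = 234/26 = 9, a_2 = floor((28 + 24)/9) = 5.
  m_3 = 9*5 - 24 = 21, d_3 = (810 - 21^2)/9 = 369/9 = 41, a_3 = floor((28 + 21)/41) = 1.
  m_4 = 41*1 - 21 = 20, d_4 = (810 - 20^2)/41 = 410/41 = 10, a_4 = floor((28 + 20)/10) = 4.
  m_5 = 10*4 - 20 = 20, d_5 = (810 - 20^2)/10 = 410/10 = 41, a_5 = floor((28 + 20)/41) = 1.
  m_6 = 41*1 - 20 = 21, d_6 = (810 - 21^2)/41 = 369/41 = 9, a_6 = floor((28 + 21)/9) = 5.
  m_7 = 9*5 - 21 = 24, d_7 = (810 - 24^2)/9 = 234/9 = 26, a_7 = floor((28 + 24)/26) = 2.
  m_8 = 26*2 - 24 = 28, d_8 = (810 - 28^2)/26 = 26/26 = 1, a_8 = floor((28 + 28)/1) = 56.
  m_9 = 1*56 - 28 = 28, d_9 = (810 - 28^2)/1 = 26/1 = 26: (m_9, d_9) = (m_1, d_1) = (28, 26), so from here the quotients repeat a_1, ..., a_8; the period length is 8.
So sqrt(810) = [28; (2, 5, 1, 4, 1, 5, 2, 56)] with period length k = 8.
k is even, so the fundamental solution of x^2 - 810y^2 = 1 is (p_{k-1}, q_{k-1}) = (p_7, q_7); compute convergents through index 7.
Convergents (p_i = a_i*p_{i-1} + p_{i-2}, q_i = a_i*q_{i-1} + q_{i-2} with p_{-2}=0, p_{-1}=1, q_{-2}=1, q_{-1}=0):
  i=0: a_0=28, p_0 = 28*1 + 0 = 28, q_0 = 28*0 + 1 = 1.
  i=1: a_1=2, p_1 = 2*28 + 1 = 57, q_1 = 2*1 + 0 = 2.
  i=2: a_2=5, p_2 = 5*57 + 28 = 313, q_2 = 5*2 + 1 = 11.
  i=3: a_3=1, p_3 = 1*313 + 57 = 370, q_3 = 1*11 + 2 = 13.
  i=4: a_4=4, p_4 = 4*370 + 313 = 1793, q_4 = 4*13 + 11 = 63.
  i=5: a_5=1, p_5 = 1*1793 + 370 = 2163, q_5 = 1*63 + 13 = 76.
  i=6: a_6=5, p_6 = 5*2163 + 1793 = 12608, q_6 = 5*76 + 63 = 443.
  i=7: a_7=2, p_7 = 2*12608 + 2163 = 27379, q_7 = 2*443 + 76 = 962.
Check: 27379^2 - 810*962^2 = 749609641 - 749609640 = 1, so (x, y) = (27379, 962) solves the equation, and by the theorem it is the least positive solution.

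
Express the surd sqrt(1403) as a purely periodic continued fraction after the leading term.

Write x_i = (sqrt(1403) + m_i)/d_i with (m_0, d_0) = (0, 1). a_0 = floor(sqrt(1403)) = 37, since 37^2 = 1369 <= 1403 < 1444 = 38^2.
Iterate m_{i+1} = d_i*a_i - m_i, d_{i+1} = (1403 - m_{i+1}^2)/d_i, a_{i+1} = floor((a_0 + m_{i+1})/d_{i+1}):
  m_1 = 1*37 - 0 = 37, d_1 = (1403 - 37^2)/1 = 34/1 = 34, a_1 = floor((37 + 37)/34) = 2.
  m_2 = 34*2 - 37 = 31, d_2 = (1403 - 31^2)/34 = 442/34 = 13, a_2 = floor((37 + 31)/13) = 5.
  m_3 = 13*5 - 31 = 34, d_3 = (1403 - 34^2)/13 = 247/13 = 19, a_3 = floor((37 + 34)/19) = 3.
  m_4 = 19*3 - 34 = 23, d_4 = (1403 - 23^2)/19 = 874/19 = 46, a_4 = floor((37 + 23)/46) = 1.
  m_5 = 46*1 - 23 = 23, d_5 = (1403 - 23^2)/46 = 874/46 = 19, a_5 = floor((37 + 23)/19) = 3.
  m_6 = 19*3 - 23 = 34, d_6 = (1403 - 34^2)/19 = 247/19 = 13, a_6 = floor((37 + 34)/13) = 5.
  m_7 = 13*5 - 34 = 31, d_7 = (1403 - 31^2)/13 = 442/13 = 34, a_7 = floor((37 + 31)/34) = 2.
  m_8 = 34*2 - 31 = 37, d_8 = (1403 - 37^2)/34 = 34/34 = 1, a_8 = floor((37 + 37)/1) = 74.
  m_9 = 1*74 - 37 = 37, d_9 = (1403 - 37^2)/1 = 34/1 = 34: (m_9, d_9) = (m_1, d_1) = (37, 34), so from here the quotients repeat a_1, ..., a_8; the period length is 8.
Hence the expansion of sqrt(1403) is a_0 = 37 followed by the repeating block 2, 5, 3, 1, 3, 5, 2, 74 (period 8).

[37; (2, 5, 3, 1, 3, 5, 2, 74)]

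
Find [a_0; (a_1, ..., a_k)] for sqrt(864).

Write x_i = (sqrt(864) + m_i)/d_i with (m_0, d_0) = (0, 1). a_0 = floor(sqrt(864)) = 29, since 29^2 = 841 <= 864 < 900 = 30^2.
Iterate m_{i+1} = d_i*a_i - m_i, d_{i+1} = (864 - m_{i+1}^2)/d_i, a_{i+1} = floor((a_0 + m_{i+1})/d_{i+1}):
  m_1 = 1*29 - 0 = 29, d_1 = (864 - 29^2)/1 = 23/1 = 23, a_1 = floor((29 + 29)/23) = 2.
  m_2 = 23*2 - 29 = 17, d_2 = (864 - 17^2)/23 = 575/23 = 25, a_2 = floor((29 + 17)/25) = 1.
  m_3 = 25*1 - 17 = 8, d_3 = (864 - 8^2)/25 = 800/25 = 32, a_3 = floor((29 + 8)/32) = 1.
  m_4 = 32*1 - 8 = 24, d_4 = (864 - 24^2)/32 = 288/32 = 9, a_4 = floor((29 + 24)/9) = 5.
  m_5 = 9*5 - 24 = 21, d_5 = (864 - 21^2)/9 = 423/9 = 47, a_5 = floor((29 + 21)/47) = 1.
  m_6 = 47*1 - 21 = 26, d_6 = (864 - 26^2)/47 = 188/47 = 4, a_6 = floor((29 + 26)/4) = 13.
  m_7 = 4*13 - 26 = 26, d_7 = (864 - 26^2)/4 = 188/4 = 47, a_7 = floor((29 + 26)/47) = 1.
  m_8 = 47*1 - 26 = 21, d_8 = (864 - 21^2)/47 = 423/47 = 9, a_8 = floor((29 + 21)/9) = 5.
  m_9 = 9*5 - 21 = 24, d_9 = (864 - 24^2)/9 = 288/9 = 32, a_9 = floor((29 + 24)/32) = 1.
  m_10 = 32*1 - 24 = 8, d_10 = (864 - 8^2)/32 = 800/32 = 25, a_10 = floor((29 + 8)/25) = 1.
  m_11 = 25*1 - 8 = 17, d_11 = (864 - 17^2)/25 = 575/25 = 23, a_11 = floor((29 + 17)/23) = 2.
  m_12 = 23*2 - 17 = 29, d_12 = (864 - 29^2)/23 = 23/23 = 1, a_12 = floor((29 + 29)/1) = 58.
  m_13 = 1*58 - 29 = 29, d_13 = (864 - 29^2)/1 = 23/1 = 23: (m_13, d_13) = (m_1, d_1) = (29, 23), so from here the quotients repeat a_1, ..., a_12; the period length is 12.
Hence the expansion of sqrt(864) is a_0 = 29 followed by the repeating block 2, 1, 1, 5, 1, 13, 1, 5, 1, 1, 2, 58 (period 12).

[29; (2, 1, 1, 5, 1, 13, 1, 5, 1, 1, 2, 58)]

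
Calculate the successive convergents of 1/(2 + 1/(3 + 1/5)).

Using the convergent recurrence p_i = a_i*p_{i-1} + p_{i-2}, q_i = a_i*q_{i-1} + q_{i-2} with p_{-2}=0, p_{-1}=1, q_{-2}=1, q_{-1}=0:
  i=0: a_0=0, p_0 = 0*1 + 0 = 0, q_0 = 0*0 + 1 = 1.
  i=1: a_1=2, p_1 = 2*0 + 1 = 1, q_1 = 2*1 + 0 = 2.
  i=2: a_2=3, p_2 = 3*1 + 0 = 3, q_2 = 3*2 + 1 = 7.
  i=3: a_3=5, p_3 = 5*3 + 1 = 16, q_3 = 5*7 + 2 = 37.

0/1, 1/2, 3/7, 16/37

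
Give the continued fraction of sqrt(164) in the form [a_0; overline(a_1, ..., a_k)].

Write x_i = (sqrt(164) + m_i)/d_i with (m_0, d_0) = (0, 1). a_0 = floor(sqrt(164)) = 12, since 12^2 = 144 <= 164 < 169 = 13^2.
Iterate m_{i+1} = d_i*a_i - m_i, d_{i+1} = (164 - m_{i+1}^2)/d_i, a_{i+1} = floor((a_0 + m_{i+1})/d_{i+1}):
  m_1 = 1*12 - 0 = 12, d_1 = (164 - 12^2)/1 = 20/1 = 20, a_1 = floor((12 + 12)/20) = 1.
  m_2 = 20*1 - 12 = 8, d_2 = (164 - 8^2)/20 = 100/20 = 5, a_2 = floor((12 + 8)/5) = 4.
  m_3 = 5*4 - 8 = 12, d_3 = (164 - 12^2)/5 = 20/5 = 4, a_3 = floor((12 + 12)/4) = 6.
  m_4 = 4*6 - 12 = 12, d_4 = (164 - 12^2)/4 = 20/4 = 5, a_4 = floor((12 + 12)/5) = 4.
  m_5 = 5*4 - 12 = 8, d_5 = (164 - 8^2)/5 = 100/5 = 20, a_5 = floor((12 + 8)/20) = 1.
  m_6 = 20*1 - 8 = 12, d_6 = (164 - 12^2)/20 = 20/20 = 1, a_6 = floor((12 + 12)/1) = 24.
  m_7 = 1*24 - 12 = 12, d_7 = (164 - 12^2)/1 = 20/1 = 20: (m_7, d_7) = (m_1, d_1) = (12, 20), so from here the quotients repeat a_1, ..., a_6; the period length is 6.
Hence the expansion of sqrt(164) is a_0 = 12 followed by the repeating block 1, 4, 6, 4, 1, 24 (period 6).

[12; overline(1, 4, 6, 4, 1, 24)]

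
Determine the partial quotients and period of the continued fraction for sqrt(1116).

[33; (2, 2, 5, 1, 2, 16, 2, 1, 5, 2, 2, 66)]

Write x_i = (sqrt(1116) + m_i)/d_i with (m_0, d_0) = (0, 1). a_0 = floor(sqrt(1116)) = 33, since 33^2 = 1089 <= 1116 < 1156 = 34^2.
Iterate m_{i+1} = d_i*a_i - m_i, d_{i+1} = (1116 - m_{i+1}^2)/d_i, a_{i+1} = floor((a_0 + m_{i+1})/d_{i+1}):
  m_1 = 1*33 - 0 = 33, d_1 = (1116 - 33^2)/1 = 27/1 = 27, a_1 = floor((33 + 33)/27) = 2.
  m_2 = 27*2 - 33 = 21, d_2 = (1116 - 21^2)/27 = 675/27 = 25, a_2 = floor((33 + 21)/25) = 2.
  m_3 = 25*2 - 21 = 29, d_3 = (1116 - 29^2)/25 = 275/25 = 11, a_3 = floor((33 + 29)/11) = 5.
  m_4 = 11*5 - 29 = 26, d_4 = (1116 - 26^2)/11 = 440/11 = 40, a_4 = floor((33 + 26)/40) = 1.
  m_5 = 40*1 - 26 = 14, d_5 = (1116 - 14^2)/40 = 920/40 = 23, a_5 = floor((33 + 14)/23) = 2.
  m_6 = 23*2 - 14 = 32, d_6 = (1116 - 32^2)/23 = 92/23 = 4, a_6 = floor((33 + 32)/4) = 16.
  m_7 = 4*16 - 32 = 32, d_7 = (1116 - 32^2)/4 = 92/4 = 23, a_7 = floor((33 + 32)/23) = 2.
  m_8 = 23*2 - 32 = 14, d_8 = (1116 - 14^2)/23 = 920/23 = 40, a_8 = floor((33 + 14)/40) = 1.
  m_9 = 40*1 - 14 = 26, d_9 = (1116 - 26^2)/40 = 440/40 = 11, a_9 = floor((33 + 26)/11) = 5.
  m_10 = 11*5 - 26 = 29, d_10 = (1116 - 29^2)/11 = 275/11 = 25, a_10 = floor((33 + 29)/25) = 2.
  m_11 = 25*2 - 29 = 21, d_11 = (1116 - 21^2)/25 = 675/25 = 27, a_11 = floor((33 + 21)/27) = 2.
  m_12 = 27*2 - 21 = 33, d_12 = (1116 - 33^2)/27 = 27/27 = 1, a_12 = floor((33 + 33)/1) = 66.
  m_13 = 1*66 - 33 = 33, d_13 = (1116 - 33^2)/1 = 27/1 = 27: (m_13, d_13) = (m_1, d_1) = (33, 27), so from here the quotients repeat a_1, ..., a_12; the period length is 12.
Hence the expansion of sqrt(1116) is a_0 = 33 followed by the repeating block 2, 2, 5, 1, 2, 16, 2, 1, 5, 2, 2, 66 (period 12).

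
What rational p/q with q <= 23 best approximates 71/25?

Expand x = 71/25 as a continued fraction with the Euclidean algorithm:
  71 = 2*25 + 21, so a_0 = 2.
  25 = 1*21 + 4, so a_1 = 1.
  21 = 5*4 + 1, so a_2 = 5.
  4 = 4*1 + 0, so a_3 = 4.
so x = [2; 1, 5, 4].
Convergents (p_i = a_i*p_{i-1} + p_{i-2}, q_i = a_i*q_{i-1} + q_{i-2} with p_{-2}=0, p_{-1}=1, q_{-2}=1, q_{-1}=0), until the denominator exceeds 23:
  i=0: a_0=2, p_0 = 2*1 + 0 = 2, q_0 = 2*0 + 1 = 1.
  i=1: a_1=1, p_1 = 1*2 + 1 = 3, q_1 = 1*1 + 0 = 1.
  i=2: a_2=5, p_2 = 5*3 + 2 = 17, q_2 = 5*1 + 1 = 6.
  i=3: a_3=4, p_3 = 4*17 + 3 = 71, q_3 = 4*6 + 1 = 25.
q_3 = 25 > 23, so the last convergent with denominator <= 23 is p_2/q_2 = 17/6.
The closest fraction with denominator <= 23 is either p_2/q_2 or the intermediate fraction (k*p_2 + p_1)/(k*q_2 + q_1) with the largest k >= 1 whose denominator stays <= 23; these approach x as k grows, and every other convergent or intermediate fraction in range is farther away.
Largest k: floor((23 - q_1)/q_2) = floor((23 - 1)/6) = 3.
That gives (3*17 + 3)/(3*6 + 1) = 54/19.
Compare the errors: |x - 17/6| = |71*6 - 17*25|/(25*6) = 1/150, and |x - 54/19| = |71*19 - 54*25|/(25*19) = 1/475.
Cross-multiplying, 1*150 = 150 < 475 = 1*475, so 1/475 is smaller: the intermediate fraction 54/19 is closer to x than 17/6.

54/19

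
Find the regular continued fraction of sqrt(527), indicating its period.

[22; (1, 21, 1, 44)]

Write x_i = (sqrt(527) + m_i)/d_i with (m_0, d_0) = (0, 1). a_0 = floor(sqrt(527)) = 22, since 22^2 = 484 <= 527 < 529 = 23^2.
Iterate m_{i+1} = d_i*a_i - m_i, d_{i+1} = (527 - m_{i+1}^2)/d_i, a_{i+1} = floor((a_0 + m_{i+1})/d_{i+1}):
  m_1 = 1*22 - 0 = 22, d_1 = (527 - 22^2)/1 = 43/1 = 43, a_1 = floor((22 + 22)/43) = 1.
  m_2 = 43*1 - 22 = 21, d_2 = (527 - 21^2)/43 = 86/43 = 2, a_2 = floor((22 + 21)/2) = 21.
  m_3 = 2*21 - 21 = 21, d_3 = (527 - 21^2)/2 = 86/2 = 43, a_3 = floor((22 + 21)/43) = 1.
  m_4 = 43*1 - 21 = 22, d_4 = (527 - 22^2)/43 = 43/43 = 1, a_4 = floor((22 + 22)/1) = 44.
  m_5 = 1*44 - 22 = 22, d_5 = (527 - 22^2)/1 = 43/1 = 43: (m_5, d_5) = (m_1, d_1) = (22, 43), so from here the quotients repeat a_1, ..., a_4; the period length is 4.
Hence the expansion of sqrt(527) is a_0 = 22 followed by the repeating block 1, 21, 1, 44 (period 4).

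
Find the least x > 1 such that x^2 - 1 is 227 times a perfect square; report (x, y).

First expand sqrt(227) as a continued fraction. With x_i = (sqrt(227) + m_i)/d_i and (m_0, d_0) = (0, 1): a_0 = floor(sqrt(227)) = 15, since 15^2 = 225 <= 227 < 256 = 16^2.
Iterate m_{i+1} = d_i*a_i - m_i, d_{i+1} = (227 - m_{i+1}^2)/d_i, a_{i+1} = floor((a_0 + m_{i+1})/d_{i+1}):
  m_1 = 1*15 - 0 = 15, d_1 = (227 - 15^2)/1 = 2/1 = 2, a_1 = floor((15 + 15)/2) = 15.
  m_2 = 2*15 - 15 = 15, d_2 = (227 - 15^2)/2 = 2/2 = 1, a_2 = floor((15 + 15)/1) = 30.
  m_3 = 1*30 - 15 = 15, d_3 = (227 - 15^2)/1 = 2/1 = 2: (m_3, d_3) = (m_1, d_1) = (15, 2), so from here the quotients repeat a_1, a_2; the period length is 2.
So sqrt(227) = [15; (15, 30)] with period length k = 2.
k is even, so the fundamental solution of x^2 - 227y^2 = 1 is (p_{k-1}, q_{k-1}) = (p_1, q_1); compute convergents through index 1.
Convergents (p_i = a_i*p_{i-1} + p_{i-2}, q_i = a_i*q_{i-1} + q_{i-2} with p_{-2}=0, p_{-1}=1, q_{-2}=1, q_{-1}=0):
  i=0: a_0=15, p_0 = 15*1 + 0 = 15, q_0 = 15*0 + 1 = 1.
  i=1: a_1=15, p_1 = 15*15 + 1 = 226, q_1 = 15*1 + 0 = 15.
Check: 226^2 - 227*15^2 = 51076 - 51075 = 1, so (x, y) = (226, 15) solves the equation, and by the theorem it is the least positive solution.

(x, y) = (226, 15)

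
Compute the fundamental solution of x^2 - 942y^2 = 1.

First expand sqrt(942) as a continued fraction. With x_i = (sqrt(942) + m_i)/d_i and (m_0, d_0) = (0, 1): a_0 = floor(sqrt(942)) = 30, since 30^2 = 900 <= 942 < 961 = 31^2.
Iterate m_{i+1} = d_i*a_i - m_i, d_{i+1} = (942 - m_{i+1}^2)/d_i, a_{i+1} = floor((a_0 + m_{i+1})/d_{i+1}):
  m_1 = 1*30 - 0 = 30, d_1 = (942 - 30^2)/1 = 42/1 = 42, a_1 = floor((30 + 30)/42) = 1.
  m_2 = 42*1 - 30 = 12, d_2 = (942 - 12^2)/42 = 798/42 = 19, a_2 = floor((30 + 12)/19) = 2.
  m_3 = 19*2 - 12 = 26, d_3 = (942 - 26^2)/19 = 266/19 = 14, a_3 = floor((30 + 26)/14) = 4.
  m_4 = 14*4 - 26 = 30, d_4 = (942 - 30^2)/14 = 42/14 = 3, a_4 = floor((30 + 30)/3) = 20.
  m_5 = 3*20 - 30 = 30, d_5 = (942 - 30^2)/3 = 42/3 = 14, a_5 = floor((30 + 30)/14) = 4.
  m_6 = 14*4 - 30 = 26, d_6 = (942 - 26^2)/14 = 266/14 = 19, a_6 = floor((30 + 26)/19) = 2.
  m_7 = 19*2 - 26 = 12, d_7 = (942 - 12^2)/19 = 798/19 = 42, a_7 = floor((30 + 12)/42) = 1.
  m_8 = 42*1 - 12 = 30, d_8 = (942 - 30^2)/42 = 42/42 = 1, a_8 = floor((30 + 30)/1) = 60.
  m_9 = 1*60 - 30 = 30, d_9 = (942 - 30^2)/1 = 42/1 = 42: (m_9, d_9) = (m_1, d_1) = (30, 42), so from here the quotients repeat a_1, ..., a_8; the period length is 8.
So sqrt(942) = [30; (1, 2, 4, 20, 4, 2, 1, 60)] with period length k = 8.
k is even, so the fundamental solution of x^2 - 942y^2 = 1 is (p_{k-1}, q_{k-1}) = (p_7, q_7); compute convergents through index 7.
Convergents (p_i = a_i*p_{i-1} + p_{i-2}, q_i = a_i*q_{i-1} + q_{i-2} with p_{-2}=0, p_{-1}=1, q_{-2}=1, q_{-1}=0):
  i=0: a_0=30, p_0 = 30*1 + 0 = 30, q_0 = 30*0 + 1 = 1.
  i=1: a_1=1, p_1 = 1*30 + 1 = 31, q_1 = 1*1 + 0 = 1.
  i=2: a_2=2, p_2 = 2*31 + 30 = 92, q_2 = 2*1 + 1 = 3.
  i=3: a_3=4, p_3 = 4*92 + 31 = 399, q_3 = 4*3 + 1 = 13.
  i=4: a_4=20, p_4 = 20*399 + 92 = 8072, q_4 = 20*13 + 3 = 263.
  i=5: a_5=4, p_5 = 4*8072 + 399 = 32687, q_5 = 4*263 + 13 = 1065.
  i=6: a_6=2, p_6 = 2*32687 + 8072 = 73446, q_6 = 2*1065 + 263 = 2393.
  i=7: a_7=1, p_7 = 1*73446 + 32687 = 106133, q_7 = 1*2393 + 1065 = 3458.
Check: 106133^2 - 942*3458^2 = 11264213689 - 11264213688 = 1, so (x, y) = (106133, 3458) solves the equation, and by the theorem it is the least positive solution.

(x, y) = (106133, 3458)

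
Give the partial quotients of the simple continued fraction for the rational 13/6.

Run the Euclidean algorithm on 13 and 6; the successive quotients are the partial quotients a_0, a_1, ... (each step inverts the fractional part left over by the previous one):
  13 = 2*6 + 1, so a_0 = 2.
  6 = 6*1 + 0, so a_1 = 6.
The remainder reaches 0 after 2 divisions, so the expansion has 2 partial quotients, read off in order.

[2; 6]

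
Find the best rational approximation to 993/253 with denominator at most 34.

Expand x = 993/253 as a continued fraction with the Euclidean algorithm:
  993 = 3*253 + 234, so a_0 = 3.
  253 = 1*234 + 19, so a_1 = 1.
  234 = 12*19 + 6, so a_2 = 12.
  19 = 3*6 + 1, so a_3 = 3.
  6 = 6*1 + 0, so a_4 = 6.
so x = [3; 1, 12, 3, 6].
Convergents (p_i = a_i*p_{i-1} + p_{i-2}, q_i = a_i*q_{i-1} + q_{i-2} with p_{-2}=0, p_{-1}=1, q_{-2}=1, q_{-1}=0), until the denominator exceeds 34:
  i=0: a_0=3, p_0 = 3*1 + 0 = 3, q_0 = 3*0 + 1 = 1.
  i=1: a_1=1, p_1 = 1*3 + 1 = 4, q_1 = 1*1 + 0 = 1.
  i=2: a_2=12, p_2 = 12*4 + 3 = 51, q_2 = 12*1 + 1 = 13.
  i=3: a_3=3, p_3 = 3*51 + 4 = 157, q_3 = 3*13 + 1 = 40.
q_3 = 40 > 34, so the last convergent with denominator <= 34 is p_2/q_2 = 51/13.
The closest fraction with denominator <= 34 is either p_2/q_2 or the intermediate fraction (k*p_2 + p_1)/(k*q_2 + q_1) with the largest k >= 1 whose denominator stays <= 34; these approach x as k grows, and every other convergent or intermediate fraction in range is farther away.
Largest k: floor((34 - q_1)/q_2) = floor((34 - 1)/13) = 2.
That gives (2*51 + 4)/(2*13 + 1) = 106/27.
Compare the errors: |x - 51/13| = |993*13 - 51*253|/(253*13) = 6/3289, and |x - 106/27| = |993*27 - 106*253|/(253*27) = 7/6831.
Cross-multiplying, 7*3289 = 23023 < 40986 = 6*6831, so 7/6831 is smaller: the intermediate fraction 106/27 is closer to x than 51/13.

106/27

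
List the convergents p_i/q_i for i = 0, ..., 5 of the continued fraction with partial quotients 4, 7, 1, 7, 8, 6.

4/1, 29/7, 33/8, 260/63, 2113/512, 12938/3135

Using the convergent recurrence p_i = a_i*p_{i-1} + p_{i-2}, q_i = a_i*q_{i-1} + q_{i-2} with p_{-2}=0, p_{-1}=1, q_{-2}=1, q_{-1}=0:
  i=0: a_0=4, p_0 = 4*1 + 0 = 4, q_0 = 4*0 + 1 = 1.
  i=1: a_1=7, p_1 = 7*4 + 1 = 29, q_1 = 7*1 + 0 = 7.
  i=2: a_2=1, p_2 = 1*29 + 4 = 33, q_2 = 1*7 + 1 = 8.
  i=3: a_3=7, p_3 = 7*33 + 29 = 260, q_3 = 7*8 + 7 = 63.
  i=4: a_4=8, p_4 = 8*260 + 33 = 2113, q_4 = 8*63 + 8 = 512.
  i=5: a_5=6, p_5 = 6*2113 + 260 = 12938, q_5 = 6*512 + 63 = 3135.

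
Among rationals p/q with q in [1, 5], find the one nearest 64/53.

Expand x = 64/53 as a continued fraction with the Euclidean algorithm:
  64 = 1*53 + 11, so a_0 = 1.
  53 = 4*11 + 9, so a_1 = 4.
  11 = 1*9 + 2, so a_2 = 1.
  9 = 4*2 + 1, so a_3 = 4.
  2 = 2*1 + 0, so a_4 = 2.
so x = [1; 4, 1, 4, 2].
Convergents (p_i = a_i*p_{i-1} + p_{i-2}, q_i = a_i*q_{i-1} + q_{i-2} with p_{-2}=0, p_{-1}=1, q_{-2}=1, q_{-1}=0), until the denominator exceeds 5:
  i=0: a_0=1, p_0 = 1*1 + 0 = 1, q_0 = 1*0 + 1 = 1.
  i=1: a_1=4, p_1 = 4*1 + 1 = 5, q_1 = 4*1 + 0 = 4.
  i=2: a_2=1, p_2 = 1*5 + 1 = 6, q_2 = 1*4 + 1 = 5.
  i=3: a_3=4, p_3 = 4*6 + 5 = 29, q_3 = 4*5 + 4 = 24.
q_3 = 24 > 5, so the last convergent with denominator <= 5 is p_2/q_2 = 6/5.
The closest fraction with denominator <= 5 is either p_2/q_2 or the intermediate fraction (k*p_2 + p_1)/(k*q_2 + q_1) with the largest k >= 1 whose denominator stays <= 5; these approach x as k grows, and every other convergent or intermediate fraction in range is farther away.
Largest k: floor((5 - q_1)/q_2) = floor((5 - 4)/5) = 0.
Since k = 0, no intermediate fraction beyond p_2/q_2 has denominator <= 5, so the convergent 6/5 is the closest (its error is |64*5 - 6*53|/(53*5) = 2/265).

6/5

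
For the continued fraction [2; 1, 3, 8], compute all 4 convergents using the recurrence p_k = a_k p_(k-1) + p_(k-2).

2/1, 3/1, 11/4, 91/33

Using the convergent recurrence p_i = a_i*p_{i-1} + p_{i-2}, q_i = a_i*q_{i-1} + q_{i-2} with p_{-2}=0, p_{-1}=1, q_{-2}=1, q_{-1}=0:
  i=0: a_0=2, p_0 = 2*1 + 0 = 2, q_0 = 2*0 + 1 = 1.
  i=1: a_1=1, p_1 = 1*2 + 1 = 3, q_1 = 1*1 + 0 = 1.
  i=2: a_2=3, p_2 = 3*3 + 2 = 11, q_2 = 3*1 + 1 = 4.
  i=3: a_3=8, p_3 = 8*11 + 3 = 91, q_3 = 8*4 + 1 = 33.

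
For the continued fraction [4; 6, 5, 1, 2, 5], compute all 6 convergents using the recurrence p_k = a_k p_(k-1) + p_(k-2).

Using the convergent recurrence p_i = a_i*p_{i-1} + p_{i-2}, q_i = a_i*q_{i-1} + q_{i-2} with p_{-2}=0, p_{-1}=1, q_{-2}=1, q_{-1}=0:
  i=0: a_0=4, p_0 = 4*1 + 0 = 4, q_0 = 4*0 + 1 = 1.
  i=1: a_1=6, p_1 = 6*4 + 1 = 25, q_1 = 6*1 + 0 = 6.
  i=2: a_2=5, p_2 = 5*25 + 4 = 129, q_2 = 5*6 + 1 = 31.
  i=3: a_3=1, p_3 = 1*129 + 25 = 154, q_3 = 1*31 + 6 = 37.
  i=4: a_4=2, p_4 = 2*154 + 129 = 437, q_4 = 2*37 + 31 = 105.
  i=5: a_5=5, p_5 = 5*437 + 154 = 2339, q_5 = 5*105 + 37 = 562.

4/1, 25/6, 129/31, 154/37, 437/105, 2339/562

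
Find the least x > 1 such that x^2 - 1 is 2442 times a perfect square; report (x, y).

First expand sqrt(2442) as a continued fraction. With x_i = (sqrt(2442) + m_i)/d_i and (m_0, d_0) = (0, 1): a_0 = floor(sqrt(2442)) = 49, since 49^2 = 2401 <= 2442 < 2500 = 50^2.
Iterate m_{i+1} = d_i*a_i - m_i, d_{i+1} = (2442 - m_{i+1}^2)/d_i, a_{i+1} = floor((a_0 + m_{i+1})/d_{i+1}):
  m_1 = 1*49 - 0 = 49, d_1 = (2442 - 49^2)/1 = 41/1 = 41, a_1 = floor((49 + 49)/41) = 2.
  m_2 = 41*2 - 49 = 33, d_2 = (2442 - 33^2)/41 = 1353/41 = 33, a_2 = floor((49 + 33)/33) = 2.
  m_3 = 33*2 - 33 = 33, d_3 = (2442 - 33^2)/33 = 1353/33 = 41, a_3 = floor((49 + 33)/41) = 2.
  m_4 = 41*2 - 33 = 49, d_4 = (2442 - 49^2)/41 = 41/41 = 1, a_4 = floor((49 + 49)/1) = 98.
  m_5 = 1*98 - 49 = 49, d_5 = (2442 - 49^2)/1 = 41/1 = 41: (m_5, d_5) = (m_1, d_1) = (49, 41), so from here the quotients repeat a_1, ..., a_4; the period length is 4.
So sqrt(2442) = [49; (2, 2, 2, 98)] with period length k = 4.
k is even, so the fundamental solution of x^2 - 2442y^2 = 1 is (p_{k-1}, q_{k-1}) = (p_3, q_3); compute convergents through index 3.
Convergents (p_i = a_i*p_{i-1} + p_{i-2}, q_i = a_i*q_{i-1} + q_{i-2} with p_{-2}=0, p_{-1}=1, q_{-2}=1, q_{-1}=0):
  i=0: a_0=49, p_0 = 49*1 + 0 = 49, q_0 = 49*0 + 1 = 1.
  i=1: a_1=2, p_1 = 2*49 + 1 = 99, q_1 = 2*1 + 0 = 2.
  i=2: a_2=2, p_2 = 2*99 + 49 = 247, q_2 = 2*2 + 1 = 5.
  i=3: a_3=2, p_3 = 2*247 + 99 = 593, q_3 = 2*5 + 2 = 12.
Check: 593^2 - 2442*12^2 = 351649 - 351648 = 1, so (x, y) = (593, 12) solves the equation, and by the theorem it is the least positive solution.

(x, y) = (593, 12)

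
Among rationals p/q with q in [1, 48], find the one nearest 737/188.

98/25

Expand x = 737/188 as a continued fraction with the Euclidean algorithm:
  737 = 3*188 + 173, so a_0 = 3.
  188 = 1*173 + 15, so a_1 = 1.
  173 = 11*15 + 8, so a_2 = 11.
  15 = 1*8 + 7, so a_3 = 1.
  8 = 1*7 + 1, so a_4 = 1.
  7 = 7*1 + 0, so a_5 = 7.
so x = [3; 1, 11, 1, 1, 7].
Convergents (p_i = a_i*p_{i-1} + p_{i-2}, q_i = a_i*q_{i-1} + q_{i-2} with p_{-2}=0, p_{-1}=1, q_{-2}=1, q_{-1}=0), until the denominator exceeds 48:
  i=0: a_0=3, p_0 = 3*1 + 0 = 3, q_0 = 3*0 + 1 = 1.
  i=1: a_1=1, p_1 = 1*3 + 1 = 4, q_1 = 1*1 + 0 = 1.
  i=2: a_2=11, p_2 = 11*4 + 3 = 47, q_2 = 11*1 + 1 = 12.
  i=3: a_3=1, p_3 = 1*47 + 4 = 51, q_3 = 1*12 + 1 = 13.
  i=4: a_4=1, p_4 = 1*51 + 47 = 98, q_4 = 1*13 + 12 = 25.
  i=5: a_5=7, p_5 = 7*98 + 51 = 737, q_5 = 7*25 + 13 = 188.
q_5 = 188 > 48, so the last convergent with denominator <= 48 is p_4/q_4 = 98/25.
The closest fraction with denominator <= 48 is either p_4/q_4 or the intermediate fraction (k*p_4 + p_3)/(k*q_4 + q_3) with the largest k >= 1 whose denominator stays <= 48; these approach x as k grows, and every other convergent or intermediate fraction in range is farther away.
Largest k: floor((48 - q_3)/q_4) = floor((48 - 13)/25) = 1.
That gives (1*98 + 51)/(1*25 + 13) = 149/38.
Compare the errors: |x - 98/25| = |737*25 - 98*188|/(188*25) = 1/4700, and |x - 149/38| = |737*38 - 149*188|/(188*38) = 6/7144.
Cross-multiplying, 1*7144 = 7144 < 28200 = 6*4700, so 1/4700 is smaller: the convergent 98/25 is closer to x than 149/38.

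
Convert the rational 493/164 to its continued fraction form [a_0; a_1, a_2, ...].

Run the Euclidean algorithm on 493 and 164; the successive quotients are the partial quotients a_0, a_1, ... (each step inverts the fractional part left over by the previous one):
  493 = 3*164 + 1, so a_0 = 3.
  164 = 164*1 + 0, so a_1 = 164.
The remainder reaches 0 after 2 divisions, so the expansion has 2 partial quotients, read off in order.

[3; 164]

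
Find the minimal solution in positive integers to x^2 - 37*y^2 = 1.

(x, y) = (73, 12)

First expand sqrt(37) as a continued fraction. With x_i = (sqrt(37) + m_i)/d_i and (m_0, d_0) = (0, 1): a_0 = floor(sqrt(37)) = 6, since 6^2 = 36 <= 37 < 49 = 7^2.
Iterate m_{i+1} = d_i*a_i - m_i, d_{i+1} = (37 - m_{i+1}^2)/d_i, a_{i+1} = floor((a_0 + m_{i+1})/d_{i+1}):
  m_1 = 1*6 - 0 = 6, d_1 = (37 - 6^2)/1 = 1/1 = 1, a_1 = floor((6 + 6)/1) = 12.
  m_2 = 1*12 - 6 = 6, d_2 = (37 - 6^2)/1 = 1/1 = 1: (m_2, d_2) = (m_1, d_1) = (6, 1), so from here the quotient a_1 repeats; the period length is 1.
So sqrt(37) = [6; (12)] with period length k = 1.
k is odd, so (p_{k-1}, q_{k-1}) only solves x^2 - 37y^2 = -1 and the fundamental solution of x^2 - 37y^2 = 1 is (p_{2k-1}, q_{2k-1}) = (p_1, q_1); compute convergents through index 1, running through the period twice.
Convergents (p_i = a_i*p_{i-1} + p_{i-2}, q_i = a_i*q_{i-1} + q_{i-2} with p_{-2}=0, p_{-1}=1, q_{-2}=1, q_{-1}=0):
  i=0: a_0=6, p_0 = 6*1 + 0 = 6, q_0 = 6*0 + 1 = 1.
  i=1: a_1=12, p_1 = 12*6 + 1 = 73, q_1 = 12*1 + 0 = 12.
Indeed p_0^2 - 37*q_0^2 = 36 - 37 = -1, not +1.
Check: 73^2 - 37*12^2 = 5329 - 5328 = 1, so (x, y) = (73, 12) solves the equation, and by the theorem it is the least positive solution.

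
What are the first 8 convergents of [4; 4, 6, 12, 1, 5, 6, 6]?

4/1, 17/4, 106/25, 1289/304, 1395/329, 8264/1949, 50979/12023, 314138/74087

Using the convergent recurrence p_i = a_i*p_{i-1} + p_{i-2}, q_i = a_i*q_{i-1} + q_{i-2} with p_{-2}=0, p_{-1}=1, q_{-2}=1, q_{-1}=0:
  i=0: a_0=4, p_0 = 4*1 + 0 = 4, q_0 = 4*0 + 1 = 1.
  i=1: a_1=4, p_1 = 4*4 + 1 = 17, q_1 = 4*1 + 0 = 4.
  i=2: a_2=6, p_2 = 6*17 + 4 = 106, q_2 = 6*4 + 1 = 25.
  i=3: a_3=12, p_3 = 12*106 + 17 = 1289, q_3 = 12*25 + 4 = 304.
  i=4: a_4=1, p_4 = 1*1289 + 106 = 1395, q_4 = 1*304 + 25 = 329.
  i=5: a_5=5, p_5 = 5*1395 + 1289 = 8264, q_5 = 5*329 + 304 = 1949.
  i=6: a_6=6, p_6 = 6*8264 + 1395 = 50979, q_6 = 6*1949 + 329 = 12023.
  i=7: a_7=6, p_7 = 6*50979 + 8264 = 314138, q_7 = 6*12023 + 1949 = 74087.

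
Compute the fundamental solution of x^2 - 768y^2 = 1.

First expand sqrt(768) as a continued fraction. With x_i = (sqrt(768) + m_i)/d_i and (m_0, d_0) = (0, 1): a_0 = floor(sqrt(768)) = 27, since 27^2 = 729 <= 768 < 784 = 28^2.
Iterate m_{i+1} = d_i*a_i - m_i, d_{i+1} = (768 - m_{i+1}^2)/d_i, a_{i+1} = floor((a_0 + m_{i+1})/d_{i+1}):
  m_1 = 1*27 - 0 = 27, d_1 = (768 - 27^2)/1 = 39/1 = 39, a_1 = floor((27 + 27)/39) = 1.
  m_2 = 39*1 - 27 = 12, d_2 = (768 - 12^2)/39 = 624/39 = 16, a_2 = floor((27 + 12)/16) = 2.
  m_3 = 16*2 - 12 = 20, d_3 = (768 - 20^2)/16 = 368/16 = 23, a_3 = floor((27 + 20)/23) = 2.
  m_4 = 23*2 - 20 = 26, d_4 = (768 - 26^2)/23 = 92/23 = 4, a_4 = floor((27 + 26)/4) = 13.
  m_5 = 4*13 - 26 = 26, d_5 = (768 - 26^2)/4 = 92/4 = 23, a_5 = floor((27 + 26)/23) = 2.
  m_6 = 23*2 - 26 = 20, d_6 = (768 - 20^2)/23 = 368/23 = 16, a_6 = floor((27 + 20)/16) = 2.
  m_7 = 16*2 - 20 = 12, d_7 = (768 - 12^2)/16 = 624/16 = 39, a_7 = floor((27 + 12)/39) = 1.
  m_8 = 39*1 - 12 = 27, d_8 = (768 - 27^2)/39 = 39/39 = 1, a_8 = floor((27 + 27)/1) = 54.
  m_9 = 1*54 - 27 = 27, d_9 = (768 - 27^2)/1 = 39/1 = 39: (m_9, d_9) = (m_1, d_1) = (27, 39), so from here the quotients repeat a_1, ..., a_8; the period length is 8.
So sqrt(768) = [27; (1, 2, 2, 13, 2, 2, 1, 54)] with period length k = 8.
k is even, so the fundamental solution of x^2 - 768y^2 = 1 is (p_{k-1}, q_{k-1}) = (p_7, q_7); compute convergents through index 7.
Convergents (p_i = a_i*p_{i-1} + p_{i-2}, q_i = a_i*q_{i-1} + q_{i-2} with p_{-2}=0, p_{-1}=1, q_{-2}=1, q_{-1}=0):
  i=0: a_0=27, p_0 = 27*1 + 0 = 27, q_0 = 27*0 + 1 = 1.
  i=1: a_1=1, p_1 = 1*27 + 1 = 28, q_1 = 1*1 + 0 = 1.
  i=2: a_2=2, p_2 = 2*28 + 27 = 83, q_2 = 2*1 + 1 = 3.
  i=3: a_3=2, p_3 = 2*83 + 28 = 194, q_3 = 2*3 + 1 = 7.
  i=4: a_4=13, p_4 = 13*194 + 83 = 2605, q_4 = 13*7 + 3 = 94.
  i=5: a_5=2, p_5 = 2*2605 + 194 = 5404, q_5 = 2*94 + 7 = 195.
  i=6: a_6=2, p_6 = 2*5404 + 2605 = 13413, q_6 = 2*195 + 94 = 484.
  i=7: a_7=1, p_7 = 1*13413 + 5404 = 18817, q_7 = 1*484 + 195 = 679.
Check: 18817^2 - 768*679^2 = 354079489 - 354079488 = 1, so (x, y) = (18817, 679) solves the equation, and by the theorem it is the least positive solution.

(x, y) = (18817, 679)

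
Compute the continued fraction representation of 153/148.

Run the Euclidean algorithm on 153 and 148; the successive quotients are the partial quotients a_0, a_1, ... (each step inverts the fractional part left over by the previous one):
  153 = 1*148 + 5, so a_0 = 1.
  148 = 29*5 + 3, so a_1 = 29.
  5 = 1*3 + 2, so a_2 = 1.
  3 = 1*2 + 1, so a_3 = 1.
  2 = 2*1 + 0, so a_4 = 2.
The remainder reaches 0 after 5 divisions, so the expansion has 5 partial quotients, read off in order.

[1; 29, 1, 1, 2]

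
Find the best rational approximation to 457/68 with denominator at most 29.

168/25

Expand x = 457/68 as a continued fraction with the Euclidean algorithm:
  457 = 6*68 + 49, so a_0 = 6.
  68 = 1*49 + 19, so a_1 = 1.
  49 = 2*19 + 11, so a_2 = 2.
  19 = 1*11 + 8, so a_3 = 1.
  11 = 1*8 + 3, so a_4 = 1.
  8 = 2*3 + 2, so a_5 = 2.
  3 = 1*2 + 1, so a_6 = 1.
  2 = 2*1 + 0, so a_7 = 2.
so x = [6; 1, 2, 1, 1, 2, 1, 2].
Convergents (p_i = a_i*p_{i-1} + p_{i-2}, q_i = a_i*q_{i-1} + q_{i-2} with p_{-2}=0, p_{-1}=1, q_{-2}=1, q_{-1}=0), until the denominator exceeds 29:
  i=0: a_0=6, p_0 = 6*1 + 0 = 6, q_0 = 6*0 + 1 = 1.
  i=1: a_1=1, p_1 = 1*6 + 1 = 7, q_1 = 1*1 + 0 = 1.
  i=2: a_2=2, p_2 = 2*7 + 6 = 20, q_2 = 2*1 + 1 = 3.
  i=3: a_3=1, p_3 = 1*20 + 7 = 27, q_3 = 1*3 + 1 = 4.
  i=4: a_4=1, p_4 = 1*27 + 20 = 47, q_4 = 1*4 + 3 = 7.
  i=5: a_5=2, p_5 = 2*47 + 27 = 121, q_5 = 2*7 + 4 = 18.
  i=6: a_6=1, p_6 = 1*121 + 47 = 168, q_6 = 1*18 + 7 = 25.
  i=7: a_7=2, p_7 = 2*168 + 121 = 457, q_7 = 2*25 + 18 = 68.
q_7 = 68 > 29, so the last convergent with denominator <= 29 is p_6/q_6 = 168/25.
The closest fraction with denominator <= 29 is either p_6/q_6 or the intermediate fraction (k*p_6 + p_5)/(k*q_6 + q_5) with the largest k >= 1 whose denominator stays <= 29; these approach x as k grows, and every other convergent or intermediate fraction in range is farther away.
Largest k: floor((29 - q_5)/q_6) = floor((29 - 18)/25) = 0.
Since k = 0, no intermediate fraction beyond p_6/q_6 has denominator <= 29, so the convergent 168/25 is the closest (its error is |457*25 - 168*68|/(68*25) = 1/1700).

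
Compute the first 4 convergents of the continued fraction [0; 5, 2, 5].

0/1, 1/5, 2/11, 11/60

Using the convergent recurrence p_i = a_i*p_{i-1} + p_{i-2}, q_i = a_i*q_{i-1} + q_{i-2} with p_{-2}=0, p_{-1}=1, q_{-2}=1, q_{-1}=0:
  i=0: a_0=0, p_0 = 0*1 + 0 = 0, q_0 = 0*0 + 1 = 1.
  i=1: a_1=5, p_1 = 5*0 + 1 = 1, q_1 = 5*1 + 0 = 5.
  i=2: a_2=2, p_2 = 2*1 + 0 = 2, q_2 = 2*5 + 1 = 11.
  i=3: a_3=5, p_3 = 5*2 + 1 = 11, q_3 = 5*11 + 5 = 60.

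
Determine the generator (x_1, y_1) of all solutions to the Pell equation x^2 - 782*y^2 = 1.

First expand sqrt(782) as a continued fraction. With x_i = (sqrt(782) + m_i)/d_i and (m_0, d_0) = (0, 1): a_0 = floor(sqrt(782)) = 27, since 27^2 = 729 <= 782 < 784 = 28^2.
Iterate m_{i+1} = d_i*a_i - m_i, d_{i+1} = (782 - m_{i+1}^2)/d_i, a_{i+1} = floor((a_0 + m_{i+1})/d_{i+1}):
  m_1 = 1*27 - 0 = 27, d_1 = (782 - 27^2)/1 = 53/1 = 53, a_1 = floor((27 + 27)/53) = 1.
  m_2 = 53*1 - 27 = 26, d_2 = (782 - 26^2)/53 = 106/53 = 2, a_2 = floor((27 + 26)/2) = 26.
  m_3 = 2*26 - 26 = 26, d_3 = (782 - 26^2)/2 = 106/2 = 53, a_3 = floor((27 + 26)/53) = 1.
  m_4 = 53*1 - 26 = 27, d_4 = (782 - 27^2)/53 = 53/53 = 1, a_4 = floor((27 + 27)/1) = 54.
  m_5 = 1*54 - 27 = 27, d_5 = (782 - 27^2)/1 = 53/1 = 53: (m_5, d_5) = (m_1, d_1) = (27, 53), so from here the quotients repeat a_1, ..., a_4; the period length is 4.
So sqrt(782) = [27; (1, 26, 1, 54)] with period length k = 4.
k is even, so the fundamental solution of x^2 - 782y^2 = 1 is (p_{k-1}, q_{k-1}) = (p_3, q_3); compute convergents through index 3.
Convergents (p_i = a_i*p_{i-1} + p_{i-2}, q_i = a_i*q_{i-1} + q_{i-2} with p_{-2}=0, p_{-1}=1, q_{-2}=1, q_{-1}=0):
  i=0: a_0=27, p_0 = 27*1 + 0 = 27, q_0 = 27*0 + 1 = 1.
  i=1: a_1=1, p_1 = 1*27 + 1 = 28, q_1 = 1*1 + 0 = 1.
  i=2: a_2=26, p_2 = 26*28 + 27 = 755, q_2 = 26*1 + 1 = 27.
  i=3: a_3=1, p_3 = 1*755 + 28 = 783, q_3 = 1*27 + 1 = 28.
Check: 783^2 - 782*28^2 = 613089 - 613088 = 1, so (x, y) = (783, 28) solves the equation, and by the theorem it is the least positive solution.

(x, y) = (783, 28)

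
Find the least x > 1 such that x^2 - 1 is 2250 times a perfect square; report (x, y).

(x, y) = (39480499, 832322)

First expand sqrt(2250) as a continued fraction. With x_i = (sqrt(2250) + m_i)/d_i and (m_0, d_0) = (0, 1): a_0 = floor(sqrt(2250)) = 47, since 47^2 = 2209 <= 2250 < 2304 = 48^2.
Iterate m_{i+1} = d_i*a_i - m_i, d_{i+1} = (2250 - m_{i+1}^2)/d_i, a_{i+1} = floor((a_0 + m_{i+1})/d_{i+1}):
  m_1 = 1*47 - 0 = 47, d_1 = (2250 - 47^2)/1 = 41/1 = 41, a_1 = floor((47 + 47)/41) = 2.
  m_2 = 41*2 - 47 = 35, d_2 = (2250 - 35^2)/41 = 1025/41 = 25, a_2 = floor((47 + 35)/25) = 3.
  m_3 = 25*3 - 35 = 40, d_3 = (2250 - 40^2)/25 = 650/25 = 26, a_3 = floor((47 + 40)/26) = 3.
  m_4 = 26*3 - 40 = 38, d_4 = (2250 - 38^2)/26 = 806/26 = 31, a_4 = floor((47 + 38)/31) = 2.
  m_5 = 31*2 - 38 = 24, d_5 = (2250 - 24^2)/31 = 1674/31 = 54, a_5 = floor((47 + 24)/54) = 1.
  m_6 = 54*1 - 24 = 30, d_6 = (2250 - 30^2)/54 = 1350/54 = 25, a_6 = floor((47 + 30)/25) = 3.
  m_7 = 25*3 - 30 = 45, d_7 = (2250 - 45^2)/25 = 225/25 = 9, a_7 = floor((47 + 45)/9) = 10.
  m_8 = 9*10 - 45 = 45, d_8 = (2250 - 45^2)/9 = 225/9 = 25, a_8 = floor((47 + 45)/25) = 3.
  m_9 = 25*3 - 45 = 30, d_9 = (2250 - 30^2)/25 = 1350/25 = 54, a_9 = floor((47 + 30)/54) = 1.
  m_10 = 54*1 - 30 = 24, d_10 = (2250 - 24^2)/54 = 1674/54 = 31, a_10 = floor((47 + 24)/31) = 2.
  m_11 = 31*2 - 24 = 38, d_11 = (2250 - 38^2)/31 = 806/31 = 26, a_11 = floor((47 + 38)/26) = 3.
  m_12 = 26*3 - 38 = 40, d_12 = (2250 - 40^2)/26 = 650/26 = 25, a_12 = floor((47 + 40)/25) = 3.
  m_13 = 25*3 - 40 = 35, d_13 = (2250 - 35^2)/25 = 1025/25 = 41, a_13 = floor((47 + 35)/41) = 2.
  m_14 = 41*2 - 35 = 47, d_14 = (2250 - 47^2)/41 = 41/41 = 1, a_14 = floor((47 + 47)/1) = 94.
  m_15 = 1*94 - 47 = 47, d_15 = (2250 - 47^2)/1 = 41/1 = 41: (m_15, d_15) = (m_1, d_1) = (47, 41), so from here the quotients repeat a_1, ..., a_14; the period length is 14.
So sqrt(2250) = [47; (2, 3, 3, 2, 1, 3, 10, 3, 1, 2, 3, 3, 2, 94)] with period length k = 14.
k is even, so the fundamental solution of x^2 - 2250y^2 = 1 is (p_{k-1}, q_{k-1}) = (p_13, q_13); compute convergents through index 13.
Convergents (p_i = a_i*p_{i-1} + p_{i-2}, q_i = a_i*q_{i-1} + q_{i-2} with p_{-2}=0, p_{-1}=1, q_{-2}=1, q_{-1}=0):
  i=0: a_0=47, p_0 = 47*1 + 0 = 47, q_0 = 47*0 + 1 = 1.
  i=1: a_1=2, p_1 = 2*47 + 1 = 95, q_1 = 2*1 + 0 = 2.
  i=2: a_2=3, p_2 = 3*95 + 47 = 332, q_2 = 3*2 + 1 = 7.
  i=3: a_3=3, p_3 = 3*332 + 95 = 1091, q_3 = 3*7 + 2 = 23.
  i=4: a_4=2, p_4 = 2*1091 + 332 = 2514, q_4 = 2*23 + 7 = 53.
  i=5: a_5=1, p_5 = 1*2514 + 1091 = 3605, q_5 = 1*53 + 23 = 76.
  i=6: a_6=3, p_6 = 3*3605 + 2514 = 13329, q_6 = 3*76 + 53 = 281.
  i=7: a_7=10, p_7 = 10*13329 + 3605 = 136895, q_7 = 10*281 + 76 = 2886.
  i=8: a_8=3, p_8 = 3*136895 + 13329 = 424014, q_8 = 3*2886 + 281 = 8939.
  i=9: a_9=1, p_9 = 1*424014 + 136895 = 560909, q_9 = 1*8939 + 2886 = 11825.
  i=10: a_10=2, p_10 = 2*560909 + 424014 = 1545832, q_10 = 2*11825 + 8939 = 32589.
  i=11: a_11=3, p_11 = 3*1545832 + 560909 = 5198405, q_11 = 3*32589 + 11825 = 109592.
  i=12: a_12=3, p_12 = 3*5198405 + 1545832 = 17141047, q_12 = 3*109592 + 32589 = 361365.
  i=13: a_13=2, p_13 = 2*17141047 + 5198405 = 39480499, q_13 = 2*361365 + 109592 = 832322.
Check: 39480499^2 - 2250*832322^2 = 1558709801289001 - 1558709801289000 = 1, so (x, y) = (39480499, 832322) solves the equation, and by the theorem it is the least positive solution.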